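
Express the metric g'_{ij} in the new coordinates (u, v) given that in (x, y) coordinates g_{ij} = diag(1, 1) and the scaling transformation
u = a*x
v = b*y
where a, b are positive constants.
Invert the transformation: x = u/a, y = v/b
g'_{ij} = (∂x^k/∂x'^i)(∂x^l/∂x'^j) g_{kl}; with g_{kl} = δ_{kl} this is Σ_k (∂x^k/∂x'^i)(∂x^k/∂x'^j).
Jacobian: ∂x/∂u = 1/a, ∂x/∂v = 0, ∂y/∂u = 0, ∂y/∂v = 1/b
g'_{uu} = (1/a)(1/a) + (0)(0) = 1/a^2
g'_{uv} = (1/a)(0) + (0)(1/b) = 0
g'_{vv} = (0)(0) + (1/b)(1/b) = 1/b^2
g'_{ij} = diag(1/a^2, 1/b^2)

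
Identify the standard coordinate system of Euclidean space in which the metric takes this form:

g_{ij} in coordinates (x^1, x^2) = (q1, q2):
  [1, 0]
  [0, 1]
All components are constant and the metric is the identity, i.e. orthonormal rectilinear coordinates.
Cartesian (2D) coordinates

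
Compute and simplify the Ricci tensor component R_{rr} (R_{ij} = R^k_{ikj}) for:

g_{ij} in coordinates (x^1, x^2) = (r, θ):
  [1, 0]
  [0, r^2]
Non-zero Christoffel symbols (Γ^k_{ij} = Γ^k_{ji}):
Γ^r_{θ θ} = -r
Γ^θ_{r θ} = 1/r
R^r_{r r r} = 0 (a repeated index in an antisymmetric pair)
R^θ_{r θ r} = ∂_θ Γ^θ_{r r} - ∂_r Γ^θ_{r θ} + Γ^θ_{θ m} Γ^m_{r r} - Γ^θ_{r m} Γ^m_{r θ}
  = (0) - (-1/r^2) + (0) - (1/r^2) = 0
R_{rr} = R^r_{r r r} + R^θ_{r θ r} = (0) + (0) = 0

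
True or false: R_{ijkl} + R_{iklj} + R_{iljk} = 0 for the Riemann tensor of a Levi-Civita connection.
This is the first (algebraic) Bianchi identity.
True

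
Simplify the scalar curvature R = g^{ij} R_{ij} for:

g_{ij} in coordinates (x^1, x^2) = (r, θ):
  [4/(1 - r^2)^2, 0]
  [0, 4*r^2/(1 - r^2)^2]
Non-zero Christoffel symbols (Γ^k_{ij} = Γ^k_{ji}):
Γ^r_{r r} = 2*r/(1 - r^2)
Γ^r_{θ θ} = (r^3 + r)/(r^2 - 1)
Γ^θ_{r θ} = (-r^2 - 1)/(r^3 - r)
Ricci tensor (R_{ij} = R^k_{ikj}): R_{rr} = -4/(r^2 - 1)^2, R_{rθ} = 0, R_{θθ} = -4*r^2/(r^2 - 1)^2
Inverse metric: g^{rr} = (1 - r^2)^2/4, g^{θθ} = (1 - r^2)^2/(4*r^2)
R = g^{ij} R_{ij} = ((1 - r^2)^2/4)(-4/(r^2 - 1)^2) + ((1 - r^2)^2/(4*r^2))(-4*r^2/(r^2 - 1)^2) = -2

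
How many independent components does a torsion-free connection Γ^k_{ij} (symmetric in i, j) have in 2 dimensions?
Γ^k_{ij} has n choices for the upper index and n(n+1)/2 independent symmetric lower index pairs.
Total = 2 × 2×3/2 = 2 × 3 = 6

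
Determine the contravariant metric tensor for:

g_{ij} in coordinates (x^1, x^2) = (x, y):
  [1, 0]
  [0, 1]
The metric is diagonal, so g^{ij} is diagonal with entries 1/g_{ii}: diag(1, 1).
g^{ij}:
  [1, 0]
  [0, 1]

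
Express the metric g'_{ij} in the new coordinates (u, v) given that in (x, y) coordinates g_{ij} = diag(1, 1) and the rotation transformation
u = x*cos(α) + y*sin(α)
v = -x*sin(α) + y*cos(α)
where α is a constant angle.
Invert the transformation: x = u*cos(α) - v*sin(α), y = u*sin(α) + v*cos(α)
g'_{ij} = (∂x^k/∂x'^i)(∂x^l/∂x'^j) g_{kl}; with g_{kl} = δ_{kl} this is Σ_k (∂x^k/∂x'^i)(∂x^k/∂x'^j).
Jacobian: ∂x/∂u = cos(α), ∂x/∂v = -sin(α), ∂y/∂u = sin(α), ∂y/∂v = cos(α)
g'_{uu} = (cos(α))(cos(α)) + (sin(α))(sin(α)) = 1
g'_{uv} = (cos(α))(-sin(α)) + (sin(α))(cos(α)) = 0
g'_{vv} = (-sin(α))(-sin(α)) + (cos(α))(cos(α)) = 1
g'_{ij} = diag(1, 1)
The Euclidean metric is invariant under rotations.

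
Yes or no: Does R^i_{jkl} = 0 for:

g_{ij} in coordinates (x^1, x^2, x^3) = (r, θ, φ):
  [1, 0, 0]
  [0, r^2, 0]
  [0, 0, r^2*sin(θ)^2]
Non-zero Christoffel symbols:
Γ^r_{θ θ} = -r
Γ^r_{φ φ} = -r*sin(θ)^2
Γ^θ_{r θ} = 1/r
Γ^θ_{φ φ} = -sin(2*θ)/2
Γ^φ_{r φ} = 1/r
Γ^φ_{θ φ} = 1/tan(θ)
Ricci tensor: R_{rr} = 0, R_{rθ} = 0, R_{rφ} = 0, R_{θθ} = 0, R_{θφ} = 0, R_{φφ} = 0
All R_{ij} vanish; in 3 dimensions the Riemann tensor is fully determined by the Ricci tensor, so R^i_{jkl} = 0: the metric is flat (curvilinear coordinates on flat space).
Yes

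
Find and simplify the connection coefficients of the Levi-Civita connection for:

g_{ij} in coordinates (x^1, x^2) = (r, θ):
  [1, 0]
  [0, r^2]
Using Γ^k_{ij} = (1/2) g^{km} (∂_i g_{mj} + ∂_j g_{mi} - ∂_m g_{ij}); the metric is diagonal, so only the m = k term contributes.
Non-zero symbols (using the symmetry Γ^k_{ij} = Γ^k_{ji}):
Γ^r_{θ θ} = (1/2) g^{rr} (∂_θ g_{rθ} + ∂_θ g_{rθ} - ∂_r g_{θθ}) = (1/2)(1)((0) + (0) - (2*r)) = -r
Γ^θ_{r θ} = (1/2) g^{θθ} (∂_r g_{θθ} + ∂_θ g_{θr} - ∂_θ g_{rθ}) = (1/2)(1/r^2)((2*r) + (0) - (0)) = 1/r
All other Christoffel symbols are zero.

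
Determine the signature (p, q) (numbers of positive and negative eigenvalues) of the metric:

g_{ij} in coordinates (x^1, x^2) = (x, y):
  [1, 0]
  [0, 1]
The metric is diagonal, so its eigenvalues are the diagonal entries: 1, 1 (at a generic point, where coordinate-dependent entries are positive).
2 positive, 0 negative.
(2, 0) - Riemannian (positive definite)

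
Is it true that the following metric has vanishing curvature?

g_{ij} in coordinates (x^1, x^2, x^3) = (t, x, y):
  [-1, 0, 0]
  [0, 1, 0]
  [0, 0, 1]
All metric components are constant, so every Christoffel symbol vanishes and R^i_{jkl} = 0.
Yes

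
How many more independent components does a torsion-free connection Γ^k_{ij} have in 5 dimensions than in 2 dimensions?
Independent components in n dimensions: n × n(n+1)/2 = n^2(n+1)/2.
5D: 5 × 15 = 75
2D: 2 × 3 = 6
Difference = 75 - 6 = 69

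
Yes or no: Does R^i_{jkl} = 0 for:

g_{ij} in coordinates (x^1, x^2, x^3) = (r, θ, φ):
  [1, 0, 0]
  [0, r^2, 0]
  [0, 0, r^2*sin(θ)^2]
Non-zero Christoffel symbols:
Γ^r_{θ θ} = -r
Γ^r_{φ φ} = -r*sin(θ)^2
Γ^θ_{r θ} = 1/r
Γ^θ_{φ φ} = -sin(2*θ)/2
Γ^φ_{r φ} = 1/r
Γ^φ_{θ φ} = 1/tan(θ)
Ricci tensor: R_{rr} = 0, R_{rθ} = 0, R_{rφ} = 0, R_{θθ} = 0, R_{θφ} = 0, R_{φφ} = 0
All R_{ij} vanish; in 3 dimensions the Riemann tensor is fully determined by the Ricci tensor, so R^i_{jkl} = 0: the metric is flat (curvilinear coordinates on flat space).
Yes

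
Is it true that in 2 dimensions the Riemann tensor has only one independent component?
The number of independent components is n^2(n^2-1)/12 = 4·3/12 = 1 for n = 2 (e.g. R_{1212}).
Yes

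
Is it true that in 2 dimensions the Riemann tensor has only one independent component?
The number of independent components is n^2(n^2-1)/12 = 4·3/12 = 1 for n = 2 (e.g. R_{1212}).
Yes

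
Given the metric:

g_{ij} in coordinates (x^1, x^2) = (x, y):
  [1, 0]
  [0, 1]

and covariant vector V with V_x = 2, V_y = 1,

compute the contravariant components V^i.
Inverse metric (diagonal): g^{xx} = 1, g^{yy} = 1
V^i = g^{ij} V_j:
V^x = (1)(2) + (0)(1) = 2
V^y = (0)(2) + (1)(1) = 1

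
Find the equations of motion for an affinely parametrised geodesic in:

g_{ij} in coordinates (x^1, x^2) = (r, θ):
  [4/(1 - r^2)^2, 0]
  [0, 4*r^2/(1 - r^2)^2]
Geodesic equation: d^2x^k/dλ^2 + Γ^k_{ij} (dx^i/dλ)(dx^j/dλ) = 0.
Non-zero Christoffel symbols:
Γ^r_{r r} = 2*r/(1 - r^2)
Γ^r_{θ θ} = (r^3 + r)/(r^2 - 1)
Γ^θ_{r θ} = (-r^2 - 1)/(r^3 - r)
Substituting (the symmetric pair Γ^k_{ij}, Γ^k_{ji} combines into a factor 2):
d^2r/dλ^2 + (2*r/(1 - r^2)) (dr/dλ)^2 + ((r^3 + r)/(r^2 - 1)) (dθ/dλ)^2 = 0
d^2θ/dλ^2 + ((-2*r^2 - 2)/(r^3 - r)) (dr/dλ)(dθ/dλ) = 0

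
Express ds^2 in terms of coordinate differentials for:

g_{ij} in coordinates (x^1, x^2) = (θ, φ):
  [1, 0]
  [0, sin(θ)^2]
ds^2 = g_{ij} dx^i dx^j; only the non-zero components contribute.
ds^2 = dθ^2 + sin(θ)^2 dφ^2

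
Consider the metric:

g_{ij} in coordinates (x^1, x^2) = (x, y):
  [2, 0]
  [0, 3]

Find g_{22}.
With x^1 = x, x^2 = y, g_{22} = g_{yy} is the row-2, column-2 entry of the matrix.
g_{22} = 3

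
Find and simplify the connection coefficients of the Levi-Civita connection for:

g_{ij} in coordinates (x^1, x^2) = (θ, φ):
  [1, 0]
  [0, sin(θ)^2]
Using Γ^k_{ij} = (1/2) g^{km} (∂_i g_{mj} + ∂_j g_{mi} - ∂_m g_{ij}); the metric is diagonal, so only the m = k term contributes.
Non-zero symbols (using the symmetry Γ^k_{ij} = Γ^k_{ji}):
Γ^θ_{φ φ} = (1/2) g^{θθ} (∂_φ g_{θφ} + ∂_φ g_{θφ} - ∂_θ g_{φφ}) = (1/2)(1)((0) + (0) - (sin(2*θ))) = -sin(2*θ)/2
Γ^φ_{θ φ} = (1/2) g^{φφ} (∂_θ g_{φφ} + ∂_φ g_{φθ} - ∂_φ g_{θφ}) = (1/2)(1/sin(θ)^2)((sin(2*θ)) + (0) - (0)) = 1/tan(θ)
All other Christoffel symbols are zero.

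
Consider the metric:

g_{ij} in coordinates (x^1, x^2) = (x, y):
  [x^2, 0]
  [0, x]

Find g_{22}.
With x^1 = x, x^2 = y, g_{22} = g_{yy} is the row-2, column-2 entry of the matrix.
g_{22} = x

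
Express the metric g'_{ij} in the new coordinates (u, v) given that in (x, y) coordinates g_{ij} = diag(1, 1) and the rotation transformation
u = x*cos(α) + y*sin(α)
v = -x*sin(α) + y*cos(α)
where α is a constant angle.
Invert the transformation: x = u*cos(α) - v*sin(α), y = u*sin(α) + v*cos(α)
g'_{ij} = (∂x^k/∂x'^i)(∂x^l/∂x'^j) g_{kl}; with g_{kl} = δ_{kl} this is Σ_k (∂x^k/∂x'^i)(∂x^k/∂x'^j).
Jacobian: ∂x/∂u = cos(α), ∂x/∂v = -sin(α), ∂y/∂u = sin(α), ∂y/∂v = cos(α)
g'_{uu} = (cos(α))(cos(α)) + (sin(α))(sin(α)) = 1
g'_{uv} = (cos(α))(-sin(α)) + (sin(α))(cos(α)) = 0
g'_{vv} = (-sin(α))(-sin(α)) + (cos(α))(cos(α)) = 1
g'_{ij} = diag(1, 1)
The Euclidean metric is invariant under rotations.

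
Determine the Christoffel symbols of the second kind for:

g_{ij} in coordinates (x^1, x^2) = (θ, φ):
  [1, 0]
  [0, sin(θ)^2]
Using Γ^k_{ij} = (1/2) g^{km} (∂_i g_{mj} + ∂_j g_{mi} - ∂_m g_{ij}); the metric is diagonal, so only the m = k term contributes.
Non-zero symbols (using the symmetry Γ^k_{ij} = Γ^k_{ji}):
Γ^θ_{φ φ} = (1/2) g^{θθ} (∂_φ g_{θφ} + ∂_φ g_{θφ} - ∂_θ g_{φφ}) = (1/2)(1)((0) + (0) - (sin(2*θ))) = -sin(2*θ)/2
Γ^φ_{θ φ} = (1/2) g^{φφ} (∂_θ g_{φφ} + ∂_φ g_{φθ} - ∂_φ g_{θφ}) = (1/2)(1/sin(θ)^2)((sin(2*θ)) + (0) - (0)) = 1/tan(θ)
All other Christoffel symbols are zero.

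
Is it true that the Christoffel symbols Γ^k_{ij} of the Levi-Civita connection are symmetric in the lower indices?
The Levi-Civita connection is torsion-free, which is exactly Γ^k_{ij} = Γ^k_{ji}.
Yes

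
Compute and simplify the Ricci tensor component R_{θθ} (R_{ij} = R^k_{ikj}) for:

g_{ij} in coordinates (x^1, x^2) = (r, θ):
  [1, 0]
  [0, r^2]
Non-zero Christoffel symbols (Γ^k_{ij} = Γ^k_{ji}):
Γ^r_{θ θ} = -r
Γ^θ_{r θ} = 1/r
R^r_{θ r θ} = ∂_r Γ^r_{θ θ} - ∂_θ Γ^r_{θ r} + Γ^r_{r m} Γ^m_{θ θ} - Γ^r_{θ m} Γ^m_{θ r}
  = (-1) - (0) + (0) - (-1) = 0
R^θ_{θ θ θ} = 0 (a repeated index in an antisymmetric pair)
R_{θθ} = R^r_{θ r θ} + R^θ_{θ θ θ} = (0) + (0) = 0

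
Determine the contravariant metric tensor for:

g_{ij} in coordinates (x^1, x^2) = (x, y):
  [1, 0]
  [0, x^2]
The metric is diagonal, so g^{ij} is diagonal with entries 1/g_{ii}: diag(1, 1/(x^2)).
g^{ij}:
  [1, 0]
  [0, 1/x^2]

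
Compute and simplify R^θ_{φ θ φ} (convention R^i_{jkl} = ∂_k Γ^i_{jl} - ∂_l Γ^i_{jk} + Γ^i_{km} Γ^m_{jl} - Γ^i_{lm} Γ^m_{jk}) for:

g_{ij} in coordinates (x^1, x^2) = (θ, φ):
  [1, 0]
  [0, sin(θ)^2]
Non-zero Christoffel symbols (Γ^k_{ij} = Γ^k_{ji}):
Γ^θ_{φ φ} = -sin(2*θ)/2
Γ^φ_{θ φ} = 1/tan(θ)
R^θ_{φ θ φ} = ∂_θ Γ^θ_{φ φ} - ∂_φ Γ^θ_{φ θ} + Γ^θ_{θ m} Γ^m_{φ φ} - Γ^θ_{φ m} Γ^m_{φ θ}
  = (-cos(2*θ)) - (0) + (0) - (-cos(θ)^2) = sin(θ)^2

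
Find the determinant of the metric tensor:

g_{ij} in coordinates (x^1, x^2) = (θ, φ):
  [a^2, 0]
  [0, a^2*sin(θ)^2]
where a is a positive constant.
For a 2×2 metric: det(g) = g_{11}·g_{22} - g_{12}·g_{21}
= (a^2)·(a^2*sin(θ)^2) - (0)·(0)
= a^4*sin(θ)^2 - 0
det(g) = a^4*sin(θ)^2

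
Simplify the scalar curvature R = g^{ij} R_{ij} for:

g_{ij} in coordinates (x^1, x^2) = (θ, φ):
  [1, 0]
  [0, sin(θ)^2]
Non-zero Christoffel symbols (Γ^k_{ij} = Γ^k_{ji}):
Γ^θ_{φ φ} = -sin(2*θ)/2
Γ^φ_{θ φ} = 1/tan(θ)
Ricci tensor (R_{ij} = R^k_{ikj}): R_{θθ} = 1, R_{θφ} = 0, R_{φφ} = sin(θ)^2
Inverse metric: g^{θθ} = 1, g^{φφ} = 1/sin(θ)^2
R = g^{ij} R_{ij} = (1)(1) + (1/sin(θ)^2)(sin(θ)^2) = 2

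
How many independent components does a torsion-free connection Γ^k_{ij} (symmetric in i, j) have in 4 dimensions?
Γ^k_{ij} has n choices for the upper index and n(n+1)/2 independent symmetric lower index pairs.
Total = 4 × 4×5/2 = 4 × 10 = 40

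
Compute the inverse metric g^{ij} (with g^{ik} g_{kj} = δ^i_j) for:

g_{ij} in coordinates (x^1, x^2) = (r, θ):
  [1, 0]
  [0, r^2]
The metric is diagonal, so g^{ij} is diagonal with entries 1/g_{ii}: diag(1, 1/(r^2)).
g^{ij}:
  [1, 0]
  [0, 1/r^2]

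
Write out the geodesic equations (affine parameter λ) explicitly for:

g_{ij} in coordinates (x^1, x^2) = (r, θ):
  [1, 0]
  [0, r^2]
Geodesic equation: d^2x^k/dλ^2 + Γ^k_{ij} (dx^i/dλ)(dx^j/dλ) = 0.
Non-zero Christoffel symbols:
Γ^r_{θ θ} = -r
Γ^θ_{r θ} = 1/r
Substituting (the symmetric pair Γ^k_{ij}, Γ^k_{ji} combines into a factor 2):
d^2r/dλ^2 - r (dθ/dλ)^2 = 0
d^2θ/dλ^2 + (2/r) (dr/dλ)(dθ/dλ) = 0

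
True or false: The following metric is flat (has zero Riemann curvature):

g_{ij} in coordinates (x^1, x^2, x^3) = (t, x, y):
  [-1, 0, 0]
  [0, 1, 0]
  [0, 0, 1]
All metric components are constant, so every Christoffel symbol vanishes and R^i_{jkl} = 0.
True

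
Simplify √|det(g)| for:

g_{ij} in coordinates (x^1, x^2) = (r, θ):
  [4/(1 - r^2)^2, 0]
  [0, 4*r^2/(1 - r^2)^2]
det(g) = 16*r^2/(1 - r^2)^4
√|det(g)| = 4*r/(r^2 - 1)^2
Volume element: dV = 4*r/(r^2 - 1)^2 dr dθ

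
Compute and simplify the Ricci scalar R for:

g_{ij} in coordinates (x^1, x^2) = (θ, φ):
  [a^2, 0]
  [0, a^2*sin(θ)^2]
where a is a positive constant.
Non-zero Christoffel symbols (Γ^k_{ij} = Γ^k_{ji}):
Γ^θ_{φ φ} = -sin(2*θ)/2
Γ^φ_{θ φ} = 1/tan(θ)
Ricci tensor (R_{ij} = R^k_{ikj}): R_{θθ} = 1, R_{θφ} = 0, R_{φφ} = sin(θ)^2
Inverse metric: g^{θθ} = 1/a^2, g^{φφ} = 1/(a^2*sin(θ)^2)
R = g^{ij} R_{ij} = (1/a^2)(1) + (1/(a^2*sin(θ)^2))(sin(θ)^2) = 2/a^2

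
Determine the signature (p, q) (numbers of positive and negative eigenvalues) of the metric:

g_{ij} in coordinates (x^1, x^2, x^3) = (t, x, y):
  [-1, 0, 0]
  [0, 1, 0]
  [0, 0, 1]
The metric is diagonal, so its eigenvalues are the diagonal entries: -1, 1, 1 (at a generic point, where coordinate-dependent entries are positive).
2 positive, 1 negative.
(2, 1) - Lorentzian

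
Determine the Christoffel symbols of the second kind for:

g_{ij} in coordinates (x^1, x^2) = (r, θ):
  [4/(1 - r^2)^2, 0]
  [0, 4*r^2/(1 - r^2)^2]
Using Γ^k_{ij} = (1/2) g^{km} (∂_i g_{mj} + ∂_j g_{mi} - ∂_m g_{ij}); the metric is diagonal, so only the m = k term contributes.
Non-zero symbols (using the symmetry Γ^k_{ij} = Γ^k_{ji}):
Γ^r_{r r} = (1/2) g^{rr} (∂_r g_{rr} + ∂_r g_{rr} - ∂_r g_{rr}) = (1/2)((1 - r^2)^2/4)((16*r/(1 - r^2)^3) + (16*r/(1 - r^2)^3) - (16*r/(1 - r^2)^3)) = 2*r/(1 - r^2)
Γ^r_{θ θ} = (1/2) g^{rr} (∂_θ g_{rθ} + ∂_θ g_{rθ} - ∂_r g_{θθ}) = (1/2)((1 - r^2)^2/4)((0) + (0) - (-8*(r^3 + r)/(r^2 - 1)^3)) = (r^3 + r)/(r^2 - 1)
Γ^θ_{r θ} = (1/2) g^{θθ} (∂_r g_{θθ} + ∂_θ g_{θr} - ∂_θ g_{rθ}) = (1/2)((1 - r^2)^2/(4*r^2))((-8*(r^3 + r)/(r^2 - 1)^3) + (0) - (0)) = (-r^2 - 1)/(r^3 - r)
All other Christoffel symbols are zero.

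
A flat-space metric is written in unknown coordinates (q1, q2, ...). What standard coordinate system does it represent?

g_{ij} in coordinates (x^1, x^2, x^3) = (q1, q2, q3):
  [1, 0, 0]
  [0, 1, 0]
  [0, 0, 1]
All components are constant and the metric is the identity, i.e. orthonormal rectilinear coordinates.
Cartesian (3D) coordinates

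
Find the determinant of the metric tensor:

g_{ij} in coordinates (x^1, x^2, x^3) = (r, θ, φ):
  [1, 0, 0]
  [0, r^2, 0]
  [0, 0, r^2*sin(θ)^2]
Diagonal metric: det(g) = g_{11}·g_{22}·g_{33}
= (1)·(r^2)·(r^2*sin(θ)^2)
det(g) = r^4*sin(θ)^2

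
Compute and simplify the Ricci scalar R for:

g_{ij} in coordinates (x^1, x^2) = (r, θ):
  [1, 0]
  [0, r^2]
Non-zero Christoffel symbols (Γ^k_{ij} = Γ^k_{ji}):
Γ^r_{θ θ} = -r
Γ^θ_{r θ} = 1/r
Ricci tensor (R_{ij} = R^k_{ikj}): R_{rr} = 0, R_{rθ} = 0, R_{θθ} = 0
Inverse metric: g^{rr} = 1, g^{θθ} = 1/r^2
R = g^{ij} R_{ij} = (1)(0) + (1/r^2)(0) = 0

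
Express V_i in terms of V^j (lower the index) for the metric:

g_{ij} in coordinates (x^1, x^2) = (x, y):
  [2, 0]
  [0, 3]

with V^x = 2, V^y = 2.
V_i = g_{ij} V^j:
V_x = (2)(2) + (0)(2) = 4
V_y = (0)(2) + (3)(2) = 6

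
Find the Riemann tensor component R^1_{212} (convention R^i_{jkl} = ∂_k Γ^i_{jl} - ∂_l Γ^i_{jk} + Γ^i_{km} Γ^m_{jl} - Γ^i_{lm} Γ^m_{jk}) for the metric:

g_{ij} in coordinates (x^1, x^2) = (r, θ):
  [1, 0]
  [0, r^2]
Non-zero Christoffel symbols (Γ^k_{ij} = Γ^k_{ji}):
Γ^r_{θ θ} = -r
Γ^θ_{r θ} = 1/r
R^r_{θ r θ} = ∂_r Γ^r_{θ θ} - ∂_θ Γ^r_{θ r} + Γ^r_{r m} Γ^m_{θ θ} - Γ^r_{θ m} Γ^m_{θ r}
  = (-1) - (0) + (0) - (-1) = 0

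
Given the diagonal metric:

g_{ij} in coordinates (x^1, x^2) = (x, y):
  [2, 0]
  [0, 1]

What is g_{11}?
With x^1 = x, x^2 = y, g_{11} = g_{xx} is the row-1, column-1 entry of the matrix.
g_{11} = 2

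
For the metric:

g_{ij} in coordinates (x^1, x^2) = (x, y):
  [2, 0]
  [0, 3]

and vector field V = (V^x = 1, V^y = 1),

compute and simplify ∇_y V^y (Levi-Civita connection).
All Christoffel symbols are zero.
∇_y V^y = ∂_y V^y + Γ^y_{y j} V^j
  = (0) + (0)(1) + (0)(1)
  = 0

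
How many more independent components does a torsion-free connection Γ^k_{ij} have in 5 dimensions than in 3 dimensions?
Independent components in n dimensions: n × n(n+1)/2 = n^2(n+1)/2.
5D: 5 × 15 = 75
3D: 3 × 6 = 18
Difference = 75 - 18 = 57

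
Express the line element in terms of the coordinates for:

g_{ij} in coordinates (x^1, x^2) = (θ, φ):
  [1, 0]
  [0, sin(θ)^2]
ds^2 = g_{ij} dx^i dx^j; only the non-zero components contribute.
ds^2 = dθ^2 + sin(θ)^2 dφ^2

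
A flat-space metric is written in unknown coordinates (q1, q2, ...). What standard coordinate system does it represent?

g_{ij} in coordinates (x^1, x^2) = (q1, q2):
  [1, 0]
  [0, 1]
All components are constant and the metric is the identity, i.e. orthonormal rectilinear coordinates.
Cartesian (2D) coordinates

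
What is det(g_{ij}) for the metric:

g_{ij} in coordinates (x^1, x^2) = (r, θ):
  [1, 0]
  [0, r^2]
For a 2×2 metric: det(g) = g_{11}·g_{22} - g_{12}·g_{21}
= (1)·(r^2) - (0)·(0)
= r^2 - 0
det(g) = r^2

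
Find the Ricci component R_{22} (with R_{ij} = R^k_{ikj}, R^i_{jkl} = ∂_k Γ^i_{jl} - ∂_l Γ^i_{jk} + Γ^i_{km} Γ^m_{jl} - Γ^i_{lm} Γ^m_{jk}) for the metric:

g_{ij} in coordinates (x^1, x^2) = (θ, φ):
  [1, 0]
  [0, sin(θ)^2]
Non-zero Christoffel symbols (Γ^k_{ij} = Γ^k_{ji}):
Γ^θ_{φ φ} = -sin(2*θ)/2
Γ^φ_{θ φ} = 1/tan(θ)
R^θ_{φ θ φ} = ∂_θ Γ^θ_{φ φ} - ∂_φ Γ^θ_{φ θ} + Γ^θ_{θ m} Γ^m_{φ φ} - Γ^θ_{φ m} Γ^m_{φ θ}
  = (-cos(2*θ)) - (0) + (0) - (-cos(θ)^2) = sin(θ)^2
R^φ_{φ φ φ} = 0 (a repeated index in an antisymmetric pair)
R_{φφ} = R^θ_{φ θ φ} + R^φ_{φ φ φ} = (sin(θ)^2) + (0) = sin(θ)^2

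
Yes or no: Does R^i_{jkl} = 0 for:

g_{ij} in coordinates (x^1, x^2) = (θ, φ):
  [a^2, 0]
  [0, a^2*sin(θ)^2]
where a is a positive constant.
Non-zero Christoffel symbols:
Γ^θ_{φ φ} = -sin(2*θ)/2
Γ^φ_{θ φ} = 1/tan(θ)
Ricci tensor: R_{θθ} = 1, R_{θφ} = 0, R_{φφ} = sin(θ)^2
The Ricci tensor is non-zero, so the Riemann tensor is non-zero: not flat.
No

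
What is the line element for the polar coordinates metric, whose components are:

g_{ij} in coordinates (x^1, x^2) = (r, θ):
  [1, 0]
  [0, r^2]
ds^2 = g_{ij} dx^i dx^j; only the non-zero components contribute.
ds^2 = dr^2 + r^2 dθ^2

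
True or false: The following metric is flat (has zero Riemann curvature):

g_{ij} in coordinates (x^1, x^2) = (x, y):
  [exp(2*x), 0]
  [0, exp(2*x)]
Non-zero Christoffel symbols:
Γ^x_{x x} = 1
Γ^x_{y y} = -1
Γ^y_{x y} = 1
Ricci tensor: R_{xx} = 0, R_{xy} = 0, R_{yy} = 0
All R_{ij} vanish; in 2 dimensions the Riemann tensor is fully determined by the Ricci tensor, so R^i_{jkl} = 0: the metric is flat (curvilinear coordinates on flat space).
True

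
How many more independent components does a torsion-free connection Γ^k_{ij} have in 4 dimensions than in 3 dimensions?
Independent components in n dimensions: n × n(n+1)/2 = n^2(n+1)/2.
4D: 4 × 10 = 40
3D: 3 × 6 = 18
Difference = 40 - 18 = 22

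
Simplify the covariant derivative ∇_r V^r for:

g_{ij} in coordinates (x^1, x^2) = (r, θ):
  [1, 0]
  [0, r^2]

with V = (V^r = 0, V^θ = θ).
Non-zero Christoffel symbols:
Γ^r_{θ θ} = -r
Γ^θ_{r θ} = 1/r
∇_r V^r = ∂_r V^r + Γ^r_{r j} V^j
  = (0) + (0)(0) + (0)(θ)
  = 0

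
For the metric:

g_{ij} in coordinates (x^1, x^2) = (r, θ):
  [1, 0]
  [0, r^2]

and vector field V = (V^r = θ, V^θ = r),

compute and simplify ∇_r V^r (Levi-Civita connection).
Non-zero Christoffel symbols:
Γ^r_{θ θ} = -r
Γ^θ_{r θ} = 1/r
∇_r V^r = ∂_r V^r + Γ^r_{r j} V^j
  = (0) + (0)(θ) + (0)(r)
  = 0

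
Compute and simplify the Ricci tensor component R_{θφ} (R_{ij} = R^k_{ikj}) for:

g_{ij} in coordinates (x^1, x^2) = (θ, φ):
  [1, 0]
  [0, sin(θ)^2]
Non-zero Christoffel symbols (Γ^k_{ij} = Γ^k_{ji}):
Γ^θ_{φ φ} = -sin(2*θ)/2
Γ^φ_{θ φ} = 1/tan(θ)
R^θ_{θ θ φ} = 0 (a repeated index in an antisymmetric pair)
R^φ_{θ φ φ} = 0 (a repeated index in an antisymmetric pair)
R_{θφ} = R^θ_{θ θ φ} + R^φ_{θ φ φ} = (0) + (0) = 0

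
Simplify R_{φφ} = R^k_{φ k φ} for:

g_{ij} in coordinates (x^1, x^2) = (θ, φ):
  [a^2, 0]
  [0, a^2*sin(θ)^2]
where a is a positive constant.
Non-zero Christoffel symbols (Γ^k_{ij} = Γ^k_{ji}):
Γ^θ_{φ φ} = -sin(2*θ)/2
Γ^φ_{θ φ} = 1/tan(θ)
R^θ_{φ θ φ} = ∂_θ Γ^θ_{φ φ} - ∂_φ Γ^θ_{φ θ} + Γ^θ_{θ m} Γ^m_{φ φ} - Γ^θ_{φ m} Γ^m_{φ θ}
  = (-cos(2*θ)) - (0) + (0) - (-cos(θ)^2) = sin(θ)^2
R^φ_{φ φ φ} = 0 (a repeated index in an antisymmetric pair)
R_{φφ} = R^θ_{φ θ φ} + R^φ_{φ φ φ} = (sin(θ)^2) + (0) = sin(θ)^2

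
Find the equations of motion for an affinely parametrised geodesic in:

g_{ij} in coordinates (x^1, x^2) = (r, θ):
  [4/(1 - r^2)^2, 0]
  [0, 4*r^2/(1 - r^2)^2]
Geodesic equation: d^2x^k/dλ^2 + Γ^k_{ij} (dx^i/dλ)(dx^j/dλ) = 0.
Non-zero Christoffel symbols:
Γ^r_{r r} = 2*r/(1 - r^2)
Γ^r_{θ θ} = (r^3 + r)/(r^2 - 1)
Γ^θ_{r θ} = (-r^2 - 1)/(r^3 - r)
Substituting (the symmetric pair Γ^k_{ij}, Γ^k_{ji} combines into a factor 2):
d^2r/dλ^2 + (2*r/(1 - r^2)) (dr/dλ)^2 + ((r^3 + r)/(r^2 - 1)) (dθ/dλ)^2 = 0
d^2θ/dλ^2 + ((-2*r^2 - 2)/(r^3 - r)) (dr/dλ)(dθ/dλ) = 0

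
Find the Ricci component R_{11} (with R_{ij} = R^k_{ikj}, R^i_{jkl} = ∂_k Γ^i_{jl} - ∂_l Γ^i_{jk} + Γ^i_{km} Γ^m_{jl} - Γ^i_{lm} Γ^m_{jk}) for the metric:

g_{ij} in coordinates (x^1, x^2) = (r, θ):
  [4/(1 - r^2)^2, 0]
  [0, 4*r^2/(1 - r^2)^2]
Non-zero Christoffel symbols (Γ^k_{ij} = Γ^k_{ji}):
Γ^r_{r r} = 2*r/(1 - r^2)
Γ^r_{θ θ} = (r^3 + r)/(r^2 - 1)
Γ^θ_{r θ} = (-r^2 - 1)/(r^3 - r)
R^r_{r r r} = 0 (a repeated index in an antisymmetric pair)
R^θ_{r θ r} = ∂_θ Γ^θ_{r r} - ∂_r Γ^θ_{r θ} + Γ^θ_{θ m} Γ^m_{r r} - Γ^θ_{r m} Γ^m_{r θ}
  = (0) - ((r^4 + 4*r^2 - 1)/(r^3 - r)^2) + (2*(r^2 + 1)/(r^2 - 1)^2) - ((r^2 + 1)^2/(r^3 - r)^2) = -4/(r^2 - 1)^2
R_{rr} = R^r_{r r r} + R^θ_{r θ r} = (0) + (-4/(r^2 - 1)^2) = -4/(r^2 - 1)^2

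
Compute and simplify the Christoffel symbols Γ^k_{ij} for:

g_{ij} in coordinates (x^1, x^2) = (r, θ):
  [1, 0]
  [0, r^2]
Using Γ^k_{ij} = (1/2) g^{km} (∂_i g_{mj} + ∂_j g_{mi} - ∂_m g_{ij}); the metric is diagonal, so only the m = k term contributes.
Non-zero symbols (using the symmetry Γ^k_{ij} = Γ^k_{ji}):
Γ^r_{θ θ} = (1/2) g^{rr} (∂_θ g_{rθ} + ∂_θ g_{rθ} - ∂_r g_{θθ}) = (1/2)(1)((0) + (0) - (2*r)) = -r
Γ^θ_{r θ} = (1/2) g^{θθ} (∂_r g_{θθ} + ∂_θ g_{θr} - ∂_θ g_{rθ}) = (1/2)(1/r^2)((2*r) + (0) - (0)) = 1/r
All other Christoffel symbols are zero.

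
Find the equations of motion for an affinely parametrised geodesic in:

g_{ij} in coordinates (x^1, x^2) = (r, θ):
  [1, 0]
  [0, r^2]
Geodesic equation: d^2x^k/dλ^2 + Γ^k_{ij} (dx^i/dλ)(dx^j/dλ) = 0.
Non-zero Christoffel symbols:
Γ^r_{θ θ} = -r
Γ^θ_{r θ} = 1/r
Substituting (the symmetric pair Γ^k_{ij}, Γ^k_{ji} combines into a factor 2):
d^2r/dλ^2 - r (dθ/dλ)^2 = 0
d^2θ/dλ^2 + (2/r) (dr/dλ)(dθ/dλ) = 0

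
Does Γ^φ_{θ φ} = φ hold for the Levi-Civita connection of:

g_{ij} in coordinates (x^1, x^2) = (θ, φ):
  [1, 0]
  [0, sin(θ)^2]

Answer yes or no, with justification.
Γ^φ_{θ φ} = (1/2) g^{φφ} (∂_θ g_{φφ} + ∂_φ g_{φθ} - ∂_φ g_{θφ}) = (1/2)(1/sin(θ)^2)((sin(2*θ)) + (0) - (0)) = 1/tan(θ)
This differs from the proposed value φ.
No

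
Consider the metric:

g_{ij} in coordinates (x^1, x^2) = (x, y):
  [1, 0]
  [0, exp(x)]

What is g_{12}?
With x^1 = x, x^2 = y, g_{12} = g_{xy} is the row-1, column-2 entry of the matrix.
g_{12} = 0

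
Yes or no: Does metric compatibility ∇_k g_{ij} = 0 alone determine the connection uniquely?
One also needs vanishing torsion; metric compatibility plus torsion-freeness singles out the Levi-Civita connection.
No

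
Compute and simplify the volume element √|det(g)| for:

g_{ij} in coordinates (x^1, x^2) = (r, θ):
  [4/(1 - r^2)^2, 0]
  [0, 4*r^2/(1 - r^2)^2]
det(g) = 16*r^2/(1 - r^2)^4
√|det(g)| = 4*r/(r^2 - 1)^2
Volume element: dV = 4*r/(r^2 - 1)^2 dr dθ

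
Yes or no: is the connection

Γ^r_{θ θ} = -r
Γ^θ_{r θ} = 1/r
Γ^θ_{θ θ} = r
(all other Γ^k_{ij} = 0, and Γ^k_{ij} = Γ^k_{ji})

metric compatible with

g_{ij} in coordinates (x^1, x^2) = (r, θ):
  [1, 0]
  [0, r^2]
Using ∇_k g_{ij} = ∂_k g_{ij} - Γ^m_{ki} g_{mj} - Γ^m_{kj} g_{im}:
∇_θ g_{θθ} = (0) - (r^3) - (r^3) = -2*r^3 ≠ 0
So the connection is not metric compatible (it is not the Levi-Civita connection).
No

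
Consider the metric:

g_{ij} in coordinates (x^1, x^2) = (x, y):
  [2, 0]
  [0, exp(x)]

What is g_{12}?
With x^1 = x, x^2 = y, g_{12} = g_{xy} is the row-1, column-2 entry of the matrix.
g_{12} = 0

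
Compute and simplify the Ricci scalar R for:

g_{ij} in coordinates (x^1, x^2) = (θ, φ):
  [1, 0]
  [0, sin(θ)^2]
Non-zero Christoffel symbols (Γ^k_{ij} = Γ^k_{ji}):
Γ^θ_{φ φ} = -sin(2*θ)/2
Γ^φ_{θ φ} = 1/tan(θ)
Ricci tensor (R_{ij} = R^k_{ikj}): R_{θθ} = 1, R_{θφ} = 0, R_{φφ} = sin(θ)^2
Inverse metric: g^{θθ} = 1, g^{φφ} = 1/sin(θ)^2
R = g^{ij} R_{ij} = (1)(1) + (1/sin(θ)^2)(sin(θ)^2) = 2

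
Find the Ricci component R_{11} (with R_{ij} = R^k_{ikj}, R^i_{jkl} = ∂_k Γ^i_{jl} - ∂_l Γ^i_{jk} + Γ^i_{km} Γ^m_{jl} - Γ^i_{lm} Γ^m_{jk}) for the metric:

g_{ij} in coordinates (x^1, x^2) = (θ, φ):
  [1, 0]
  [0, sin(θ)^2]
Non-zero Christoffel symbols (Γ^k_{ij} = Γ^k_{ji}):
Γ^θ_{φ φ} = -sin(2*θ)/2
Γ^φ_{θ φ} = 1/tan(θ)
R^θ_{θ θ θ} = 0 (a repeated index in an antisymmetric pair)
R^φ_{θ φ θ} = ∂_φ Γ^φ_{θ θ} - ∂_θ Γ^φ_{θ φ} + Γ^φ_{φ m} Γ^m_{θ θ} - Γ^φ_{θ m} Γ^m_{θ φ}
  = (0) - (-1/sin(θ)^2) + (0) - (1/tan(θ)^2) = 1
R_{θθ} = R^θ_{θ θ θ} + R^φ_{θ φ θ} = (0) + (1) = 1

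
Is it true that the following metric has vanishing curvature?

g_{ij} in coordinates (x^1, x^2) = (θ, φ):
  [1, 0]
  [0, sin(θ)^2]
Non-zero Christoffel symbols:
Γ^θ_{φ φ} = -sin(2*θ)/2
Γ^φ_{θ φ} = 1/tan(θ)
Ricci tensor: R_{θθ} = 1, R_{θφ} = 0, R_{φφ} = sin(θ)^2
The Ricci tensor is non-zero, so the Riemann tensor is non-zero: not flat.
No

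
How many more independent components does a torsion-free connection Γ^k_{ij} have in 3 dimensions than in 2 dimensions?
Independent components in n dimensions: n × n(n+1)/2 = n^2(n+1)/2.
3D: 3 × 6 = 18
2D: 2 × 3 = 6
Difference = 18 - 6 = 12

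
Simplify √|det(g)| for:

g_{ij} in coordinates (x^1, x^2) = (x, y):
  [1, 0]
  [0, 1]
det(g) = 1
√|det(g)| = 1
Volume element: dV = 1 dx dy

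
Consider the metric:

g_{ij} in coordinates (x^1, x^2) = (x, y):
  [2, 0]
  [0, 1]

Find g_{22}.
With x^1 = x, x^2 = y, g_{22} = g_{yy} is the row-2, column-2 entry of the matrix.
g_{22} = 1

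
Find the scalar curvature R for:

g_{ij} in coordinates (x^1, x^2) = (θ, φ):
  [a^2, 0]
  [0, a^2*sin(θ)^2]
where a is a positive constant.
Non-zero Christoffel symbols (Γ^k_{ij} = Γ^k_{ji}):
Γ^θ_{φ φ} = -sin(2*θ)/2
Γ^φ_{θ φ} = 1/tan(θ)
Ricci tensor (R_{ij} = R^k_{ikj}): R_{θθ} = 1, R_{θφ} = 0, R_{φφ} = sin(θ)^2
Inverse metric: g^{θθ} = 1/a^2, g^{φφ} = 1/(a^2*sin(θ)^2)
R = g^{ij} R_{ij} = (1/a^2)(1) + (1/(a^2*sin(θ)^2))(sin(θ)^2) = 2/a^2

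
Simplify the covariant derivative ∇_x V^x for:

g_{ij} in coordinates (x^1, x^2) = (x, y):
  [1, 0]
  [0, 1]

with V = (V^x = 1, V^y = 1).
All Christoffel symbols are zero.
∇_x V^x = ∂_x V^x + Γ^x_{x j} V^j
  = (0) + (0)(1) + (0)(1)
  = 0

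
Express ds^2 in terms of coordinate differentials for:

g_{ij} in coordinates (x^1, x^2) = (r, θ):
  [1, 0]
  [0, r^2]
ds^2 = g_{ij} dx^i dx^j; only the non-zero components contribute.
ds^2 = dr^2 + r^2 dθ^2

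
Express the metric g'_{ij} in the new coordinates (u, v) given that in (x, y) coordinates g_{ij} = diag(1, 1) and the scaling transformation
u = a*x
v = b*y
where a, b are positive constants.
Invert the transformation: x = u/a, y = v/b
g'_{ij} = (∂x^k/∂x'^i)(∂x^l/∂x'^j) g_{kl}; with g_{kl} = δ_{kl} this is Σ_k (∂x^k/∂x'^i)(∂x^k/∂x'^j).
Jacobian: ∂x/∂u = 1/a, ∂x/∂v = 0, ∂y/∂u = 0, ∂y/∂v = 1/b
g'_{uu} = (1/a)(1/a) + (0)(0) = 1/a^2
g'_{uv} = (1/a)(0) + (0)(1/b) = 0
g'_{vv} = (0)(0) + (1/b)(1/b) = 1/b^2
g'_{ij} = diag(1/a^2, 1/b^2)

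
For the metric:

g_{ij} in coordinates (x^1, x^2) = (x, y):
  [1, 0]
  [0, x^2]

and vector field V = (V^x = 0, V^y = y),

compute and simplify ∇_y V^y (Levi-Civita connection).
Non-zero Christoffel symbols:
Γ^x_{y y} = -x
Γ^y_{x y} = 1/x
∇_y V^y = ∂_y V^y + Γ^y_{y j} V^j
  = (1) + (1/x)(0) + (0)(y)
  = 1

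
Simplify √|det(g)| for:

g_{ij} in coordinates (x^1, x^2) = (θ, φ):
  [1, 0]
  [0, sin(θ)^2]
det(g) = sin(θ)^2
√|det(g)| = sin(θ) (taking 0 < θ < π so that |sin(θ)| = sin(θ))
Volume element: dV = sin(θ) dθ dφ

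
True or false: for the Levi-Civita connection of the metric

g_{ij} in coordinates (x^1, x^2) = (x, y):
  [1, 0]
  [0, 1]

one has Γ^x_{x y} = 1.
Γ^x_{x y} = (1/2) g^{xx} (∂_x g_{xy} + ∂_y g_{xx} - ∂_x g_{xy}) = (1/2)(1)((0) + (0) - (0)) = 0
This differs from the proposed value 1.
False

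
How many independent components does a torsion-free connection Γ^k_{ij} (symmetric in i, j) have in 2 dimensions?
Γ^k_{ij} has n choices for the upper index and n(n+1)/2 independent symmetric lower index pairs.
Total = 2 × 2×3/2 = 2 × 3 = 6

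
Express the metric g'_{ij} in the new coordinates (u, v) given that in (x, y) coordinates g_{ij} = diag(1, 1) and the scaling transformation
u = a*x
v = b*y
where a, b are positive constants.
Invert the transformation: x = u/a, y = v/b
g'_{ij} = (∂x^k/∂x'^i)(∂x^l/∂x'^j) g_{kl}; with g_{kl} = δ_{kl} this is Σ_k (∂x^k/∂x'^i)(∂x^k/∂x'^j).
Jacobian: ∂x/∂u = 1/a, ∂x/∂v = 0, ∂y/∂u = 0, ∂y/∂v = 1/b
g'_{uu} = (1/a)(1/a) + (0)(0) = 1/a^2
g'_{uv} = (1/a)(0) + (0)(1/b) = 0
g'_{vv} = (0)(0) + (1/b)(1/b) = 1/b^2
g'_{ij} = diag(1/a^2, 1/b^2)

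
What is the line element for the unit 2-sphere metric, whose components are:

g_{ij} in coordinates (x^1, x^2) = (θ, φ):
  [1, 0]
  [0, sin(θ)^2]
ds^2 = g_{ij} dx^i dx^j; only the non-zero components contribute.
ds^2 = dθ^2 + sin(θ)^2 dφ^2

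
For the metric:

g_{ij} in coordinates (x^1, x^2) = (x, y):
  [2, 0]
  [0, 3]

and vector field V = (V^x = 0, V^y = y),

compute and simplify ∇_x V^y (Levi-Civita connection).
All Christoffel symbols are zero.
∇_x V^y = ∂_x V^y + Γ^y_{x j} V^j
  = (0) + (0)(0) + (0)(y)
  = 0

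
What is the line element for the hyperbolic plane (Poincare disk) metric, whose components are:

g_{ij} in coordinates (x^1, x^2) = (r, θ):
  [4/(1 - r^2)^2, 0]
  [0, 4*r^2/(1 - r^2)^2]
ds^2 = g_{ij} dx^i dx^j; only the non-zero components contribute.
ds^2 = (4/(1 - r^2)^2) dr^2 + (4*r^2/(1 - r^2)^2) dθ^2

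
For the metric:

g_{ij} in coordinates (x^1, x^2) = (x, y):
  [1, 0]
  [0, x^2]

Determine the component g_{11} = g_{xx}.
With x^1 = x, x^2 = y, g_{11} = g_{xx} is the row-1, column-1 entry of the matrix.
g_{11} = 1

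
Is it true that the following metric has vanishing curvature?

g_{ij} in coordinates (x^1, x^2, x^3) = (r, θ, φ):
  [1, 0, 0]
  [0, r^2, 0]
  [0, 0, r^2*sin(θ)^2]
Non-zero Christoffel symbols:
Γ^r_{θ θ} = -r
Γ^r_{φ φ} = -r*sin(θ)^2
Γ^θ_{r θ} = 1/r
Γ^θ_{φ φ} = -sin(2*θ)/2
Γ^φ_{r φ} = 1/r
Γ^φ_{θ φ} = 1/tan(θ)
Ricci tensor: R_{rr} = 0, R_{rθ} = 0, R_{rφ} = 0, R_{θθ} = 0, R_{θφ} = 0, R_{φφ} = 0
All R_{ij} vanish; in 3 dimensions the Riemann tensor is fully determined by the Ricci tensor, so R^i_{jkl} = 0: the metric is flat (curvilinear coordinates on flat space).
Yes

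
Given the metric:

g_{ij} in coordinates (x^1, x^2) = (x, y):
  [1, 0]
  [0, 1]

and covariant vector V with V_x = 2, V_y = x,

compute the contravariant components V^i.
Inverse metric (diagonal): g^{xx} = 1, g^{yy} = 1
V^i = g^{ij} V_j:
V^x = (1)(2) + (0)(x) = 2
V^y = (0)(2) + (1)(x) = x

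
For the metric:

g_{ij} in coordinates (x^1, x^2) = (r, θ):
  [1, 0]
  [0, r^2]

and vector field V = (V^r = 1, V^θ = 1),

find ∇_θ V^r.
Non-zero Christoffel symbols:
Γ^r_{θ θ} = -r
Γ^θ_{r θ} = 1/r
∇_θ V^r = ∂_θ V^r + Γ^r_{θ j} V^j
  = (0) + (0)(1) + (-r)(1)
  = -r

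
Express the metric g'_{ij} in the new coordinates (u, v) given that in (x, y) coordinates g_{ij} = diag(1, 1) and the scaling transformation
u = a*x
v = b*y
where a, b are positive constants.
Invert the transformation: x = u/a, y = v/b
g'_{ij} = (∂x^k/∂x'^i)(∂x^l/∂x'^j) g_{kl}; with g_{kl} = δ_{kl} this is Σ_k (∂x^k/∂x'^i)(∂x^k/∂x'^j).
Jacobian: ∂x/∂u = 1/a, ∂x/∂v = 0, ∂y/∂u = 0, ∂y/∂v = 1/b
g'_{uu} = (1/a)(1/a) + (0)(0) = 1/a^2
g'_{uv} = (1/a)(0) + (0)(1/b) = 0
g'_{vv} = (0)(0) + (1/b)(1/b) = 1/b^2
g'_{ij} = diag(1/a^2, 1/b^2)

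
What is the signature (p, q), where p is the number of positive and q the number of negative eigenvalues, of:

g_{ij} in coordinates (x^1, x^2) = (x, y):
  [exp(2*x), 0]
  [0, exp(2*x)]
The metric is diagonal, so its eigenvalues are the diagonal entries: exp(2*x), exp(2*x) (at a generic point, where coordinate-dependent entries are positive).
2 positive, 0 negative.
(2, 0) - Riemannian (positive definite)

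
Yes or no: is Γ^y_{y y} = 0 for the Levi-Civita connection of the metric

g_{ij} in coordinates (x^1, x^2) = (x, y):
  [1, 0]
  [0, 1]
Γ^y_{y y} = (1/2) g^{yy} (∂_y g_{yy} + ∂_y g_{yy} - ∂_y g_{yy}) = (1/2)(1)((0) + (0) - (0)) = 0
This equals the proposed value 0.
Yes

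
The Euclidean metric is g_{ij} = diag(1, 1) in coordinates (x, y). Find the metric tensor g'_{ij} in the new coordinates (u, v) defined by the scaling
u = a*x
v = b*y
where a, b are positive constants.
Invert the transformation: x = u/a, y = v/b
g'_{ij} = (∂x^k/∂x'^i)(∂x^l/∂x'^j) g_{kl}; with g_{kl} = δ_{kl} this is Σ_k (∂x^k/∂x'^i)(∂x^k/∂x'^j).
Jacobian: ∂x/∂u = 1/a, ∂x/∂v = 0, ∂y/∂u = 0, ∂y/∂v = 1/b
g'_{uu} = (1/a)(1/a) + (0)(0) = 1/a^2
g'_{uv} = (1/a)(0) + (0)(1/b) = 0
g'_{vv} = (0)(0) + (1/b)(1/b) = 1/b^2
g'_{ij} = diag(1/a^2, 1/b^2)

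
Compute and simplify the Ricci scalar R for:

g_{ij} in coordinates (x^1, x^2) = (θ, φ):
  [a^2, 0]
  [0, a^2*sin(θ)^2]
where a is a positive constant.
Non-zero Christoffel symbols (Γ^k_{ij} = Γ^k_{ji}):
Γ^θ_{φ φ} = -sin(2*θ)/2
Γ^φ_{θ φ} = 1/tan(θ)
Ricci tensor (R_{ij} = R^k_{ikj}): R_{θθ} = 1, R_{θφ} = 0, R_{φφ} = sin(θ)^2
Inverse metric: g^{θθ} = 1/a^2, g^{φφ} = 1/(a^2*sin(θ)^2)
R = g^{ij} R_{ij} = (1/a^2)(1) + (1/(a^2*sin(θ)^2))(sin(θ)^2) = 2/a^2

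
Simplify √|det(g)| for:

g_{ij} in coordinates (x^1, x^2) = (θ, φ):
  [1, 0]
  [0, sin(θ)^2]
det(g) = sin(θ)^2
√|det(g)| = sin(θ) (taking 0 < θ < π so that |sin(θ)| = sin(θ))
Volume element: dV = sin(θ) dθ dφ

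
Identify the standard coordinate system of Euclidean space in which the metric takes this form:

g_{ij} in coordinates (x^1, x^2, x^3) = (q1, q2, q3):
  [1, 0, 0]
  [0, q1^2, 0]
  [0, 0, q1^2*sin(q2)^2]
The line element ds^2 = dq1^2 + q1^2 dq2^2 + q1^2 sin(q2)^2 dq3^2 is dr^2 + r^2 dθ^2 + r^2 sin(θ)^2 dφ^2 with q1 = r, q2 = θ, q3 = φ.
spherical coordinates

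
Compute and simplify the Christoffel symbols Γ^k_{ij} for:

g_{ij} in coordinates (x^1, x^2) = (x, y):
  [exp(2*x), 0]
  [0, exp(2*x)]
Using Γ^k_{ij} = (1/2) g^{km} (∂_i g_{mj} + ∂_j g_{mi} - ∂_m g_{ij}); the metric is diagonal, so only the m = k term contributes.
Non-zero symbols (using the symmetry Γ^k_{ij} = Γ^k_{ji}):
Γ^x_{x x} = (1/2) g^{xx} (∂_x g_{xx} + ∂_x g_{xx} - ∂_x g_{xx}) = (1/2)(exp(-2*x))((2*exp(2*x)) + (2*exp(2*x)) - (2*exp(2*x))) = 1
Γ^x_{y y} = (1/2) g^{xx} (∂_y g_{xy} + ∂_y g_{xy} - ∂_x g_{yy}) = (1/2)(exp(-2*x))((0) + (0) - (2*exp(2*x))) = -1
Γ^y_{x y} = (1/2) g^{yy} (∂_x g_{yy} + ∂_y g_{yx} - ∂_y g_{xy}) = (1/2)(exp(-2*x))((2*exp(2*x)) + (0) - (0)) = 1
All other Christoffel symbols are zero.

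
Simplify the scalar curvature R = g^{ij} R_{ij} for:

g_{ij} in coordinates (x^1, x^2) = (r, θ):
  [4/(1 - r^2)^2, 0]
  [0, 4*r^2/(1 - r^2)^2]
Non-zero Christoffel symbols (Γ^k_{ij} = Γ^k_{ji}):
Γ^r_{r r} = 2*r/(1 - r^2)
Γ^r_{θ θ} = (r^3 + r)/(r^2 - 1)
Γ^θ_{r θ} = (-r^2 - 1)/(r^3 - r)
Ricci tensor (R_{ij} = R^k_{ikj}): R_{rr} = -4/(r^2 - 1)^2, R_{rθ} = 0, R_{θθ} = -4*r^2/(r^2 - 1)^2
Inverse metric: g^{rr} = (1 - r^2)^2/4, g^{θθ} = (1 - r^2)^2/(4*r^2)
R = g^{ij} R_{ij} = ((1 - r^2)^2/4)(-4/(r^2 - 1)^2) + ((1 - r^2)^2/(4*r^2))(-4*r^2/(r^2 - 1)^2) = -2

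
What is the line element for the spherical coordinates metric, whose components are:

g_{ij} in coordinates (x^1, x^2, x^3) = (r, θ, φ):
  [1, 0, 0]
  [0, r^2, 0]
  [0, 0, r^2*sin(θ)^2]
ds^2 = g_{ij} dx^i dx^j; only the non-zero components contribute.
ds^2 = dr^2 + r^2 dθ^2 + r^2*sin(θ)^2 dφ^2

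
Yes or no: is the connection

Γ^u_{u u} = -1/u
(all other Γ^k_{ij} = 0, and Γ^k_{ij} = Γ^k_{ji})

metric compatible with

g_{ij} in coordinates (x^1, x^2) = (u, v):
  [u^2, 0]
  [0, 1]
Using ∇_k g_{ij} = ∂_k g_{ij} - Γ^m_{ki} g_{mj} - Γ^m_{kj} g_{im}:
∇_u g_{uu} = (2*u) - (-u) - (-u) = 4*u ≠ 0
So the connection is not metric compatible (it is not the Levi-Civita connection).
No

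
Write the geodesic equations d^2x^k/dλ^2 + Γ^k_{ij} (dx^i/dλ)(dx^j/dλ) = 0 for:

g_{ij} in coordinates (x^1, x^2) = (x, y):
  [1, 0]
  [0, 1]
Geodesic equation: d^2x^k/dλ^2 + Γ^k_{ij} (dx^i/dλ)(dx^j/dλ) = 0.
All Christoffel symbols vanish, so the geodesics are straight lines:
d^2x/dλ^2 = 0
d^2y/dλ^2 = 0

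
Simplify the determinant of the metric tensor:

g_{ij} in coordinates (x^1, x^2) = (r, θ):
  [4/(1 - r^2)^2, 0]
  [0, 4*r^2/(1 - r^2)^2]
For a 2×2 metric: det(g) = g_{11}·g_{22} - g_{12}·g_{21}
= (4/(1 - r^2)^2)·(4*r^2/(1 - r^2)^2) - (0)·(0)
= 16*r^2/(1 - r^2)^4 - 0
det(g) = 16*r^2/(1 - r^2)^4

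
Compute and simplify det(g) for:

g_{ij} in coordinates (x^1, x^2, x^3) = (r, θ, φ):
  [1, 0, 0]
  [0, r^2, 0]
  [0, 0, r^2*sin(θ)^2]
Diagonal metric: det(g) = g_{11}·g_{22}·g_{33}
= (1)·(r^2)·(r^2*sin(θ)^2)
det(g) = r^4*sin(θ)^2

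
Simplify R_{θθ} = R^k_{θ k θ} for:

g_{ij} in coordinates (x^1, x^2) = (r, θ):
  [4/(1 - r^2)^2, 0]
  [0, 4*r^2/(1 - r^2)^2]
Non-zero Christoffel symbols (Γ^k_{ij} = Γ^k_{ji}):
Γ^r_{r r} = 2*r/(1 - r^2)
Γ^r_{θ θ} = (r^3 + r)/(r^2 - 1)
Γ^θ_{r θ} = (-r^2 - 1)/(r^3 - r)
R^r_{θ r θ} = ∂_r Γ^r_{θ θ} - ∂_θ Γ^r_{θ r} + Γ^r_{r m} Γ^m_{θ θ} - Γ^r_{θ m} Γ^m_{θ r}
  = ((r^4 - 4*r^2 - 1)/(r^2 - 1)^2) - (0) + (-2*r^2*(r^2 + 1)/(r^2 - 1)^2) - (-(r^2 + 1)^2/(r^2 - 1)^2) = -4*r^2/(r^2 - 1)^2
R^θ_{θ θ θ} = 0 (a repeated index in an antisymmetric pair)
R_{θθ} = R^r_{θ r θ} + R^θ_{θ θ θ} = (-4*r^2/(r^2 - 1)^2) + (0) = -4*r^2/(r^2 - 1)^2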